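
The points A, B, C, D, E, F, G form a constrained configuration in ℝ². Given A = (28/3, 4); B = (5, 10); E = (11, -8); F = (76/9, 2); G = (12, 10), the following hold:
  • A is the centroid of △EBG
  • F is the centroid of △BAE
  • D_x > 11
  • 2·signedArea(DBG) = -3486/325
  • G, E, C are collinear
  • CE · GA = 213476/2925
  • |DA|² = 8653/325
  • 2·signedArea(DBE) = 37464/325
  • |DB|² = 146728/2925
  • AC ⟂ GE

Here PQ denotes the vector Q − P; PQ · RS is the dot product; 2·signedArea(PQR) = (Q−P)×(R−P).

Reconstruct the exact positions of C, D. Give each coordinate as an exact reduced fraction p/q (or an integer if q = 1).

C = (11368/975, 1258/325)
D = (11617/975, 2752/325)

1. C_x = 11368/975  [G, E, C are collinear ∩ AC ⟂ GE]
2. C_y = 1258/325  [G, E, C are collinear ∩ AC ⟂ GE]
   → C = (11368/975, 1258/325)
3. D_x = 11617/975  [2·signedArea(DBE) = 37464/325 ∩ 2·signedArea(DBG) = -3486/325]
4. D_y = 2752/325  [2·signedArea(DBE) = 37464/325 ∩ 2·signedArea(DBG) = -3486/325]
   → D = (11617/975, 2752/325)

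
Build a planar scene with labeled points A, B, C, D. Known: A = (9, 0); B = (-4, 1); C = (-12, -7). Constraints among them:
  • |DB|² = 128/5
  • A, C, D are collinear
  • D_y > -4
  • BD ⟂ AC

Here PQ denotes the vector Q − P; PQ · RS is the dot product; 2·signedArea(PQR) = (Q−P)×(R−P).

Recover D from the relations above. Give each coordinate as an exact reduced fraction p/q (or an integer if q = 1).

D = (-12/5, -19/5)

1. D_x = -12/5  [A, C, D are collinear ∩ BD ⟂ AC]
2. D_y = -19/5  [A, C, D are collinear ∩ BD ⟂ AC]
   → D = (-12/5, -19/5)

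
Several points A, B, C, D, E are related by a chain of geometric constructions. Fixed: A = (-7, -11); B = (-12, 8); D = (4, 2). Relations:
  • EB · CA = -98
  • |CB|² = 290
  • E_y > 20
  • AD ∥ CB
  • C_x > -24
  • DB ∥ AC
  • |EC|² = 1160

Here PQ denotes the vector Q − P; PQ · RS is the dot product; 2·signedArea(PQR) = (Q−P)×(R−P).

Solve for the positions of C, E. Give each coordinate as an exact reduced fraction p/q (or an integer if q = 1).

C = (-23, -5)
E = (-1, 21)

1. C_x = -23  [AD ∥ CB ∩ DB ∥ AC]
2. C_y = -5  [AD ∥ CB ∩ DB ∥ AC]
   → C = (-23, -5)
3. E_x = -1  [line -16·x + 6·y + -142 = 0 ∩ |EC|² = 1160]
4. E_y = 21  [line -16·x + 6·y + -142 = 0 ∩ |EC|² = 1160]
   → E = (-1, 21)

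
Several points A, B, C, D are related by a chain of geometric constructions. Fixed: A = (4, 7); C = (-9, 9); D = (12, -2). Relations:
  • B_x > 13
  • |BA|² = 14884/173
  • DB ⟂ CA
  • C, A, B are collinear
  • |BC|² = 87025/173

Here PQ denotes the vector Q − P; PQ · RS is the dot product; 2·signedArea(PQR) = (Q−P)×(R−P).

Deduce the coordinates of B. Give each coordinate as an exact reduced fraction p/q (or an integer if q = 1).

B = (2278/173, 967/173)

1. B_x = 2278/173  [C, A, B are collinear ∩ DB ⟂ CA]
2. B_y = 967/173  [C, A, B are collinear ∩ DB ⟂ CA]
   → B = (2278/173, 967/173)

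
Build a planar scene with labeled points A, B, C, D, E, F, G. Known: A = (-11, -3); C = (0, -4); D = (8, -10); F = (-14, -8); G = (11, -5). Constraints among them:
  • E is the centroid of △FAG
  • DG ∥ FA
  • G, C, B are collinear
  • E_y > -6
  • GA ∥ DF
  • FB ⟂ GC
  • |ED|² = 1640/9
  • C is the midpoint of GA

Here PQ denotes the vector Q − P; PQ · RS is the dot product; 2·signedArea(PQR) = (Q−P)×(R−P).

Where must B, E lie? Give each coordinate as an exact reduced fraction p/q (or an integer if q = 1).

1. B_x = -825/61  [G, C, B are collinear ∩ FB ⟂ GC]
2. B_y = -169/61  [G, C, B are collinear ∩ FB ⟂ GC]
   → B = (-825/61, -169/61)
3. E_x = -14/3  [E is the centroid of △FAG]
4. E_y = -16/3  [E is the centroid of △FAG]
   → E = (-14/3, -16/3)

B = (-825/61, -169/61)
E = (-14/3, -16/3)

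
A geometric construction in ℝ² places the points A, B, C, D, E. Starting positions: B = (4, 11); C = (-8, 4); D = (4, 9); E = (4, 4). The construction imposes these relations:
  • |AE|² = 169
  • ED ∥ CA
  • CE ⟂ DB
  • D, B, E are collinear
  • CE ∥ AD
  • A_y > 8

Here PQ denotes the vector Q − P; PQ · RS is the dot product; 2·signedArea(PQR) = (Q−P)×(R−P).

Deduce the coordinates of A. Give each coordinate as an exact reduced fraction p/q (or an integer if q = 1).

1. A_x = -8  [CE ∥ AD ∩ ED ∥ CA]
2. A_y = 9  [CE ∥ AD ∩ ED ∥ CA]
   → A = (-8, 9)

A = (-8, 9)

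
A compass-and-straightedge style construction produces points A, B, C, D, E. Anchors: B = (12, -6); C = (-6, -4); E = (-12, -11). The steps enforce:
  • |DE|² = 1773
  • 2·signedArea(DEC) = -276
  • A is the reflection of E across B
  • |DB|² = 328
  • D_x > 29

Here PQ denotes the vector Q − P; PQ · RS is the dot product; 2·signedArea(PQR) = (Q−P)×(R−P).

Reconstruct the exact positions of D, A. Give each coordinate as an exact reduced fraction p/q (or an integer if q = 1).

A = (36, -1)
D = (30, -8)

1. D_x = 30  [line -7·x + 6·y + 258 = 0 ∩ |DB|² = 328]
2. D_y = -8  [line -7·x + 6·y + 258 = 0 ∩ |DB|² = 328]
   → D = (30, -8)
3. A_x = 36  [A is the reflection of E across B]
4. A_y = -1  [A is the reflection of E across B]
   → A = (36, -1)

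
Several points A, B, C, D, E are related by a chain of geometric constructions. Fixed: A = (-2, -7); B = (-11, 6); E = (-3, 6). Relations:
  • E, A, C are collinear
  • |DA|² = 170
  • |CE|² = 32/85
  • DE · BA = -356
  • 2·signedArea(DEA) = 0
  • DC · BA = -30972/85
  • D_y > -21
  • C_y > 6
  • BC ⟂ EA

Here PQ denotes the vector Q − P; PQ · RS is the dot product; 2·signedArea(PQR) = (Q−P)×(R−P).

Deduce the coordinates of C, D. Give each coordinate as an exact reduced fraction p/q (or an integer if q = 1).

1. C_x = -259/85  [E, A, C are collinear ∩ BC ⟂ EA]
2. C_y = 562/85  [E, A, C are collinear ∩ BC ⟂ EA]
   → C = (-259/85, 562/85)
3. D_x = -1  [2·signedArea(DEA) = 0 ∩ DC · BA = -30972/85]
4. D_y = -20  [2·signedArea(DEA) = 0 ∩ DC · BA = -30972/85]
   → D = (-1, -20)

C = (-259/85, 562/85)
D = (-1, -20)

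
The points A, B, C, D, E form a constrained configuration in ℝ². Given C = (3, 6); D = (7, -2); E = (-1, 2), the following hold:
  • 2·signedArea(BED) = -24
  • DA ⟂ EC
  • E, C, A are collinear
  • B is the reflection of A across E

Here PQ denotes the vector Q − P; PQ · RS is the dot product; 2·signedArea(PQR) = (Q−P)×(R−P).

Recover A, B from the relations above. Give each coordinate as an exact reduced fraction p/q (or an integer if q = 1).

1. A_x = 1  [E, C, A are collinear ∩ DA ⟂ EC]
2. A_y = 4  [E, C, A are collinear ∩ DA ⟂ EC]
   → A = (1, 4)
3. B_x = -3  [B is the reflection of A across E]
4. B_y = 0  [B is the reflection of A across E]
   → B = (-3, 0)

A = (1, 4)
B = (-3, 0)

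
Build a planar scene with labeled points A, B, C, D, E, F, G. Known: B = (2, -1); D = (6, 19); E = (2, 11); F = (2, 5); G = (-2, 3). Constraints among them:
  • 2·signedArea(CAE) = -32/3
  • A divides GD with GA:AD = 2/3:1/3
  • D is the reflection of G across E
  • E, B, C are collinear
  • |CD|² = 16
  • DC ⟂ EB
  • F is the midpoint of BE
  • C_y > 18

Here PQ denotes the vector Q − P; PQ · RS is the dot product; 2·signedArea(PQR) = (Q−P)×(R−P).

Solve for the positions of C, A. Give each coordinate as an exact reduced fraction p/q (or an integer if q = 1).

1. C_x = 2  [E, B, C are collinear ∩ DC ⟂ EB]
2. C_y = 19  [E, B, C are collinear ∩ DC ⟂ EB]
   → C = (2, 19)
3. A_x = 10/3  [A divides GD with GA:AD = 2/3:1/3]
4. A_y = 41/3  [A divides GD with GA:AD = 2/3:1/3]
   → A = (10/3, 41/3)

A = (10/3, 41/3)
C = (2, 19)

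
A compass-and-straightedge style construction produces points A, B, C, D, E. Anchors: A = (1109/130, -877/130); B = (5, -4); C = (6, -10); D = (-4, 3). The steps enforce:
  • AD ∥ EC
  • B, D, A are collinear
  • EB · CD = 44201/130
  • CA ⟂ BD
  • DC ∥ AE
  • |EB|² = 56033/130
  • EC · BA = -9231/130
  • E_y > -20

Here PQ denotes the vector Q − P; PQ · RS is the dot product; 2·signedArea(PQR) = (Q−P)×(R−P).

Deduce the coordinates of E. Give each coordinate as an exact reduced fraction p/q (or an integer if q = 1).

E = (2409/130, -2567/130)

1. E_x = 2409/130  [AD ∥ EC ∩ DC ∥ AE]
2. E_y = -2567/130  [AD ∥ EC ∩ DC ∥ AE]
   → E = (2409/130, -2567/130)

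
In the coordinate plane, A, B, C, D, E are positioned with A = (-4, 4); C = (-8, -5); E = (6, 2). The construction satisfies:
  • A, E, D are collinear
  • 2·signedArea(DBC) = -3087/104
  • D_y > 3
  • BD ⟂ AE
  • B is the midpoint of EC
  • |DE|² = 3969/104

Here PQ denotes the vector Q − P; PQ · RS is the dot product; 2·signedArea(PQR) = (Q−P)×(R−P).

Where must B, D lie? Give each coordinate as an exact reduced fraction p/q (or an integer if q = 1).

1. B_x = -1  [B is the midpoint of EC]
2. B_y = -3/2  [B is the midpoint of EC]
   → B = (-1, -3/2)
3. D_x = -3/52  [A, E, D are collinear ∩ BD ⟂ AE]
4. D_y = 167/52  [A, E, D are collinear ∩ BD ⟂ AE]
   → D = (-3/52, 167/52)

B = (-1, -3/2)
D = (-3/52, 167/52)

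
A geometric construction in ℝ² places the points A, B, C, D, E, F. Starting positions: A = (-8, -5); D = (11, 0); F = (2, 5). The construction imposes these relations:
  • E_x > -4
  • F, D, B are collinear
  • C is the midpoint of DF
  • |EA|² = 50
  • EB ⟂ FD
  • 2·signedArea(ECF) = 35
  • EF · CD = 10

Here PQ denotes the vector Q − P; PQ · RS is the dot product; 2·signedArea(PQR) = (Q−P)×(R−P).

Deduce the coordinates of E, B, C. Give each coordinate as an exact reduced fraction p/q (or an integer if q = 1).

1. C_x = 13/2  [C is the midpoint of DF]
2. C_y = 5/2  [C is the midpoint of DF]
   → C = (13/2, 5/2)
3. E_x = -3  [2·signedArea(ECF) = 35 ∩ EF · CD = 10]
4. E_y = 0  [2·signedArea(ECF) = 35 ∩ EF · CD = 10]
   → E = (-3, 0)
5. B_x = 16/53  [F, D, B are collinear ∩ EB ⟂ FD]
6. B_y = 315/53  [F, D, B are collinear ∩ EB ⟂ FD]
   → B = (16/53, 315/53)

B = (16/53, 315/53)
C = (13/2, 5/2)
E = (-3, 0)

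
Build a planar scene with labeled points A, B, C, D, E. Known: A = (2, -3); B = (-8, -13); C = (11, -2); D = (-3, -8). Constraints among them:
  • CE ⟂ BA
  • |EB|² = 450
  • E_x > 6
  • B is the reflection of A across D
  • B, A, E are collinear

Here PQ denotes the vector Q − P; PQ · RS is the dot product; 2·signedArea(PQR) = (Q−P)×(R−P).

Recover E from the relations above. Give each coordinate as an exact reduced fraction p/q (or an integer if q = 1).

1. E_x = 7  [B, A, E are collinear ∩ CE ⟂ BA]
2. E_y = 2  [B, A, E are collinear ∩ CE ⟂ BA]
   → E = (7, 2)

E = (7, 2)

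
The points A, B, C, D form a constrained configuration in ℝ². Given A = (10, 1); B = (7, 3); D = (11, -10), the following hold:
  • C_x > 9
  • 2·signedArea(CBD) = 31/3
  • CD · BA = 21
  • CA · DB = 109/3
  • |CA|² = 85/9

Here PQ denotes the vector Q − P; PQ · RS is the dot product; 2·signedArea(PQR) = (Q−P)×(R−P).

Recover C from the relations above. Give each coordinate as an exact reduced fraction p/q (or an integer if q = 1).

C = (28/3, -2)

1. C_x = 28/3  [2·signedArea(CBD) = 31/3 ∩ CD · BA = 21]
2. C_y = -2  [2·signedArea(CBD) = 31/3 ∩ CD · BA = 21]
   → C = (28/3, -2)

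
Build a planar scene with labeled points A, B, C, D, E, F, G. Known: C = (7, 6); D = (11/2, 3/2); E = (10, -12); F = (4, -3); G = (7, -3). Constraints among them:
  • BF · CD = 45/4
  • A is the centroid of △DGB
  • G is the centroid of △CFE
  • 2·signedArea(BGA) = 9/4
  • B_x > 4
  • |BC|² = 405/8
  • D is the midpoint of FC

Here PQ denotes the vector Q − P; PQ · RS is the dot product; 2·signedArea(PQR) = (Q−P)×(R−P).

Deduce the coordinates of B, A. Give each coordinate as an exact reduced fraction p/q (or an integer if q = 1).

1. B_x = 19/4  [line 3/2·x + 9/2·y + -15/4 = 0 ∩ |BC|² = 405/8]
2. B_y = -3/4  [line 3/2·x + 9/2·y + -15/4 = 0 ∩ |BC|² = 405/8]
   → B = (19/4, -3/4)
3. A_x = 23/4  [2·signedArea(BGA) = 9/4 ∩ A is the centroid of △DGB]
4. A_y = -3/4  [2·signedArea(BGA) = 9/4 ∩ A is the centroid of △DGB]
   → A = (23/4, -3/4)

A = (23/4, -3/4)
B = (19/4, -3/4)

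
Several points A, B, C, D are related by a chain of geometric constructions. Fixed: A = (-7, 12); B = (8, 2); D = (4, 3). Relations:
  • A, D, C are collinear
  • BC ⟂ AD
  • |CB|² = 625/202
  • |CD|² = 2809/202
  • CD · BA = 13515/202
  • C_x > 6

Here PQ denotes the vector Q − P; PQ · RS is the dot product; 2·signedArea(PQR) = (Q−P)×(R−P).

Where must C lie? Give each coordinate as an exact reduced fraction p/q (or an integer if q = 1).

1. C_x = 1391/202  [A, D, C are collinear ∩ BC ⟂ AD]
2. C_y = 129/202  [A, D, C are collinear ∩ BC ⟂ AD]
   → C = (1391/202, 129/202)

C = (1391/202, 129/202)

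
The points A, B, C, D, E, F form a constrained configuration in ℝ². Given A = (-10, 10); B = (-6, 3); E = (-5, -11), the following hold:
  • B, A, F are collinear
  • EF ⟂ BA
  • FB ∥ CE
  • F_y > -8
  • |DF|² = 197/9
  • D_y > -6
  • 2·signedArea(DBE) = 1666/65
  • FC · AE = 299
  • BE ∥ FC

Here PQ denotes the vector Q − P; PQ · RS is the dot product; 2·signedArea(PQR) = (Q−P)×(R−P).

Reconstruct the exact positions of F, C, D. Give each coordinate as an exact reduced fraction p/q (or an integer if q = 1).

C = (83/65, -1429/65)
D = (-697/195, -1039/195)
F = (18/65, -519/65)

1. F_x = 18/65  [B, A, F are collinear ∩ EF ⟂ BA]
2. F_y = -519/65  [B, A, F are collinear ∩ EF ⟂ BA]
   → F = (18/65, -519/65)
3. C_x = 83/65  [FB ∥ CE ∩ BE ∥ FC]
4. C_y = -1429/65  [FB ∥ CE ∩ BE ∥ FC]
   → C = (83/65, -1429/65)
5. D_x = -697/195  [line 14·x + 1·y + 3599/65 = 0 ∩ |DF|² = 197/9]
6. D_y = -1039/195  [line 14·x + 1·y + 3599/65 = 0 ∩ |DF|² = 197/9]
   → D = (-697/195, -1039/195)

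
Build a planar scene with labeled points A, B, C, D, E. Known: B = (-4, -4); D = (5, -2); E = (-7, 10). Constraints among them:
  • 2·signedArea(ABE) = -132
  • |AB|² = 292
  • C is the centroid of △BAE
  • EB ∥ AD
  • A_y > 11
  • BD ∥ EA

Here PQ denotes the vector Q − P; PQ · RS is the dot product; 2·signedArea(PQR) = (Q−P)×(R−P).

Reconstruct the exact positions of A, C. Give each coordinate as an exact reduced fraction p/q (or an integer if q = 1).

1. A_x = 2  [EB ∥ AD ∩ BD ∥ EA]
2. A_y = 12  [EB ∥ AD ∩ BD ∥ EA]
   → A = (2, 12)
3. C_x = -3  [C is the centroid of △BAE]
4. C_y = 6  [C is the centroid of △BAE]
   → C = (-3, 6)

A = (2, 12)
C = (-3, 6)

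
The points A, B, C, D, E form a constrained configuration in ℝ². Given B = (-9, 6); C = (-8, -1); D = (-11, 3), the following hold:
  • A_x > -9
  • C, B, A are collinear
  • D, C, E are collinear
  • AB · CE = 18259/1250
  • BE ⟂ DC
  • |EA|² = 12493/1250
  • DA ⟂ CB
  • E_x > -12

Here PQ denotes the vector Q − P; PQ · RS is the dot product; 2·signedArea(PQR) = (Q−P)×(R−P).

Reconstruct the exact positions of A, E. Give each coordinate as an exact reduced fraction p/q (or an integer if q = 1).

1. A_x = -431/50  [C, B, A are collinear ∩ DA ⟂ CB]
2. A_y = 167/50  [C, B, A are collinear ∩ DA ⟂ CB]
   → A = (-431/50, 167/50)
3. E_x = -293/25  [D, C, E are collinear ∩ BE ⟂ DC]
4. E_y = 99/25  [D, C, E are collinear ∩ BE ⟂ DC]
   → E = (-293/25, 99/25)

A = (-431/50, 167/50)
E = (-293/25, 99/25)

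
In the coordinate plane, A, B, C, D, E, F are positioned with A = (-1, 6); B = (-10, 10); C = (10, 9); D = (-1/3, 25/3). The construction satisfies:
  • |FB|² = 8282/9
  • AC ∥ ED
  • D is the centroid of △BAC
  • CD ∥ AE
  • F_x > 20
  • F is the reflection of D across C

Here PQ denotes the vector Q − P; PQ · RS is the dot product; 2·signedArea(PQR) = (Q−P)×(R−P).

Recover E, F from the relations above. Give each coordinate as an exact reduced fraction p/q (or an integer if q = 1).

E = (-34/3, 16/3)
F = (61/3, 29/3)

1. E_x = -34/3  [AC ∥ ED ∩ CD ∥ AE]
2. E_y = 16/3  [AC ∥ ED ∩ CD ∥ AE]
   → E = (-34/3, 16/3)
3. F_x = 61/3  [F is the reflection of D across C]
4. F_y = 29/3  [F is the reflection of D across C]
   → F = (61/3, 29/3)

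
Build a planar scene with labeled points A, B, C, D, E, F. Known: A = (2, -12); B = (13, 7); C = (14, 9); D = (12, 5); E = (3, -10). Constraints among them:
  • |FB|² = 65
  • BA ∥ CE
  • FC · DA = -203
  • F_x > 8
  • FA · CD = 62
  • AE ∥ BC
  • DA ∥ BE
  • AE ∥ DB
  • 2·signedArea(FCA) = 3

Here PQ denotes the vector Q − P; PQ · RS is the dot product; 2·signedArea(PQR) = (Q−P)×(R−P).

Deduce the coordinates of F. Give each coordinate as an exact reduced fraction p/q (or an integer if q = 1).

F = (9, 0)

1. F_x = 9  [2·signedArea(FCA) = 3 ∩ FA · CD = 62]
2. F_y = 0  [2·signedArea(FCA) = 3 ∩ FA · CD = 62]
   → F = (9, 0)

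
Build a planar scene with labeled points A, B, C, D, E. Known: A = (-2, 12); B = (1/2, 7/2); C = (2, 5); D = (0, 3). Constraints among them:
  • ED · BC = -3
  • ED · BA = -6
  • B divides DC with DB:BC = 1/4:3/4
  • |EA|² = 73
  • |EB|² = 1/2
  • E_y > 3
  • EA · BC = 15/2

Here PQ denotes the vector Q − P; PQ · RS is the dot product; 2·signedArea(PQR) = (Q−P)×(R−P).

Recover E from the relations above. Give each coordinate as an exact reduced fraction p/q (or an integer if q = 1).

1. E_x = 1  [EA · BC = 15/2 ∩ ED · BA = -6]
2. E_y = 4  [EA · BC = 15/2 ∩ ED · BA = -6]
   → E = (1, 4)

E = (1, 4)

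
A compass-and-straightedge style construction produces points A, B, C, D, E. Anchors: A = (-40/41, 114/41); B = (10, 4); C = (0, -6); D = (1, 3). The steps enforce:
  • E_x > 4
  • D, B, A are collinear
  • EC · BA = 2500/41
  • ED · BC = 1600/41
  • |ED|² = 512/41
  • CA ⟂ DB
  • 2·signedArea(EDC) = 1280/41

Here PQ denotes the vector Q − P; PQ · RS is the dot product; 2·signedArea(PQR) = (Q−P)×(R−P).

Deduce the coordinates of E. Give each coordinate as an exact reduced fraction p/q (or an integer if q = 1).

1. E_x = 185/41  [2·signedArea(EDC) = 1280/41 ∩ EC · BA = 2500/41]
2. E_y = 139/41  [2·signedArea(EDC) = 1280/41 ∩ EC · BA = 2500/41]
   → E = (185/41, 139/41)

E = (185/41, 139/41)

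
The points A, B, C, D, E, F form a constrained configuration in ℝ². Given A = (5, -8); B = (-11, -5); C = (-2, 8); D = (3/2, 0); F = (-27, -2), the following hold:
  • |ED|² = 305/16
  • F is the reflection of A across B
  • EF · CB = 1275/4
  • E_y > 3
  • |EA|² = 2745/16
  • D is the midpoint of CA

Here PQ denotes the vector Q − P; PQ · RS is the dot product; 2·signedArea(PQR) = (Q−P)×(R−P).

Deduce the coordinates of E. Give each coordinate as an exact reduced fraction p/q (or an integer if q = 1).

E = (-1/4, 4)

1. E_x = -1/4  [line 9·x + 13·y + -199/4 = 0 ∩ |ED|² = 305/16]
2. E_y = 4  [line 9·x + 13·y + -199/4 = 0 ∩ |ED|² = 305/16]
   → E = (-1/4, 4)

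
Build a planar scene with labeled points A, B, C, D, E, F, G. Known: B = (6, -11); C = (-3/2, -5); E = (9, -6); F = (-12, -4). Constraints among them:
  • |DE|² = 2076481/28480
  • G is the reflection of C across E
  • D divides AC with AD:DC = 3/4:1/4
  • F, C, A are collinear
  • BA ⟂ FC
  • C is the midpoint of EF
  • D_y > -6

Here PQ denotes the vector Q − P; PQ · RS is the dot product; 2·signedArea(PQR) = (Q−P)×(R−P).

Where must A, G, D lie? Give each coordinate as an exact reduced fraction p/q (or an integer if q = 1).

A = (2892/445, -2564/445)
D = (1779/3560, -9239/1780)
G = (39/2, -7)

1. A_x = 2892/445  [F, C, A are collinear ∩ BA ⟂ FC]
2. A_y = -2564/445  [F, C, A are collinear ∩ BA ⟂ FC]
   → A = (2892/445, -2564/445)
3. G_x = 39/2  [G is the reflection of C across E]
4. G_y = -7  [G is the reflection of C across E]
   → G = (39/2, -7)
5. D_x = 1779/3560  [D divides AC with AD:DC = 3/4:1/4]
6. D_y = -9239/1780  [D divides AC with AD:DC = 3/4:1/4]
   → D = (1779/3560, -9239/1780)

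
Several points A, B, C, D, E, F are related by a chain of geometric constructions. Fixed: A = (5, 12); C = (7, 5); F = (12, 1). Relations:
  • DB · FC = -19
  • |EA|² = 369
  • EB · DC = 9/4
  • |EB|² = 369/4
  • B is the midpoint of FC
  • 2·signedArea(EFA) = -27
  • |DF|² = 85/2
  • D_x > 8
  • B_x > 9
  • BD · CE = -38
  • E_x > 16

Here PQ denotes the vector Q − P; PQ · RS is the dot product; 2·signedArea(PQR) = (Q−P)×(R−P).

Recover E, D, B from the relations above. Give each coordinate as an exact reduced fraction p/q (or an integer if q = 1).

B = (19/2, 3)
D = (17/2, 13/2)
E = (17, -3)

1. E_x = 17  [line -11·x + -7·y + 166 = 0 ∩ |EA|² = 369]
2. E_y = -3  [line -11·x + -7·y + 166 = 0 ∩ |EA|² = 369]
   → E = (17, -3)
3. B_x = 19/2  [B is the midpoint of FC]
4. B_y = 3  [B is the midpoint of FC]
   → B = (19/2, 3)
5. D_x = 17/2  [line 15/2·x + -6·y + -99/4 = 0 ∩ |DF|² = 85/2]
6. D_y = 13/2  [line 15/2·x + -6·y + -99/4 = 0 ∩ |DF|² = 85/2]
   → D = (17/2, 13/2)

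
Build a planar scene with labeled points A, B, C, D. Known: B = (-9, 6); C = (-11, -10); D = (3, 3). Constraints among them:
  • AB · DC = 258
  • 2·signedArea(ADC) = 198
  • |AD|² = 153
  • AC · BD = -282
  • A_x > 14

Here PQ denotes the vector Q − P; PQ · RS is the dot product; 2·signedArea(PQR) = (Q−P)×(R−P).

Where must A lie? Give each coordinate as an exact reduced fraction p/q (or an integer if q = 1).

A = (15, 0)

1. A_x = 15  [AC · BD = -282 ∩ 2·signedArea(ADC) = 198]
2. A_y = 0  [AC · BD = -282 ∩ 2·signedArea(ADC) = 198]
   → A = (15, 0)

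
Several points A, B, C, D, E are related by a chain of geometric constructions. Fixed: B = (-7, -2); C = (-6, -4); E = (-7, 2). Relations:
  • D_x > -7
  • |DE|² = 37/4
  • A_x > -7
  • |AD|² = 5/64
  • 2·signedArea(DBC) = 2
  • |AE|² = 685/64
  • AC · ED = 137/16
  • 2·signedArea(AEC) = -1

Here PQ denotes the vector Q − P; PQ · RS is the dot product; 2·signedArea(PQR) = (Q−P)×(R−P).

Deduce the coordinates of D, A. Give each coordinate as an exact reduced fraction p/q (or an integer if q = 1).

A = (-53/8, -5/4)
D = (-13/2, -1)

1. D_x = -13/2  [line 2·x + 1·y + 14 = 0 ∩ |DE|² = 37/4]
2. D_y = -1  [line 2·x + 1·y + 14 = 0 ∩ |DE|² = 37/4]
   → D = (-13/2, -1)
3. A_x = -53/8  [AC · ED = 137/16 ∩ 2·signedArea(AEC) = -1]
4. A_y = -5/4  [AC · ED = 137/16 ∩ 2·signedArea(AEC) = -1]
   → A = (-53/8, -5/4)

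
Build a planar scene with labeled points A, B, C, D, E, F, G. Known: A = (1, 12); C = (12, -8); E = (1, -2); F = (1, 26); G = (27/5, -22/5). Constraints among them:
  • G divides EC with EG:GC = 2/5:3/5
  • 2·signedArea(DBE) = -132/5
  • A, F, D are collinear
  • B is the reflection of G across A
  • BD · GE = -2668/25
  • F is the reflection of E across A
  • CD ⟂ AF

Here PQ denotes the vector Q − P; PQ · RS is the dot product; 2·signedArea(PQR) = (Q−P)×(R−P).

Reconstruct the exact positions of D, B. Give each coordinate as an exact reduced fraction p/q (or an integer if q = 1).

1. D_x = 1  [A, F, D are collinear ∩ CD ⟂ AF]
2. D_y = -8  [A, F, D are collinear ∩ CD ⟂ AF]
   → D = (1, -8)
3. B_x = -17/5  [B is the reflection of G across A]
4. B_y = 142/5  [B is the reflection of G across A]
   → B = (-17/5, 142/5)

B = (-17/5, 142/5)
D = (1, -8)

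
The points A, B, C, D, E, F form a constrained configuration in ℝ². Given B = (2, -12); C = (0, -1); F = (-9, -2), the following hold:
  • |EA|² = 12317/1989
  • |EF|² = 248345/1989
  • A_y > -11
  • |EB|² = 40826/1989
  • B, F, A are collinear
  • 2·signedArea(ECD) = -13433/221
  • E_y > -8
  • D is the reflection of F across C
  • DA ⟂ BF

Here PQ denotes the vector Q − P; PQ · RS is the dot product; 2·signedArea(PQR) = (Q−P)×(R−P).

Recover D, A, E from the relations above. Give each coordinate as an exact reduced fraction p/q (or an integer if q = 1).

A = (-31/221, -2222/221)
D = (9, 0)
E = (137/221, -5095/663)

1. D_x = 9  [D is the reflection of F across C]
2. D_y = 0  [D is the reflection of F across C]
   → D = (9, 0)
3. A_x = -31/221  [B, F, A are collinear ∩ DA ⟂ BF]
4. A_y = -2222/221  [B, F, A are collinear ∩ DA ⟂ BF]
   → A = (-31/221, -2222/221)
5. E_x = 137/221  [line -1·x + 9·y + 15422/221 = 0 ∩ |EF|² = 248345/1989]
6. E_y = -5095/663  [line -1·x + 9·y + 15422/221 = 0 ∩ |EF|² = 248345/1989]
   → E = (137/221, -5095/663)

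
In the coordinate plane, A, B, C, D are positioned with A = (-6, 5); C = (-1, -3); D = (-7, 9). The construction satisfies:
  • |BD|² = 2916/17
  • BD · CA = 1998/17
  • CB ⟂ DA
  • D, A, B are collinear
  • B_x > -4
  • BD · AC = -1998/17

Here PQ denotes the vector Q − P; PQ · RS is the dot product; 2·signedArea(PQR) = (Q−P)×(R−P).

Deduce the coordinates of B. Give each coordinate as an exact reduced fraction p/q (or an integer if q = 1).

B = (-65/17, -63/17)

1. B_x = -65/17  [D, A, B are collinear ∩ CB ⟂ DA]
2. B_y = -63/17  [D, A, B are collinear ∩ CB ⟂ DA]
   → B = (-65/17, -63/17)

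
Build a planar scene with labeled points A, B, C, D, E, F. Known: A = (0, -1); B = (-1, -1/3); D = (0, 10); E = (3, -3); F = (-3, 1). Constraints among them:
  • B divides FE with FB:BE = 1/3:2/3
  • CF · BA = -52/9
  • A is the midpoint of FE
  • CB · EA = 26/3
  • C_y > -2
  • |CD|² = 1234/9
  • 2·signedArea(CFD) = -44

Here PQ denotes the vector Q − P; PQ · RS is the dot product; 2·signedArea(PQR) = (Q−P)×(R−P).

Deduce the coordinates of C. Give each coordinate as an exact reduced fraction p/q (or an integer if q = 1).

C = (1, -5/3)

1. C_x = 1  [CF · BA = -52/9 ∩ 2·signedArea(CFD) = -44]
2. C_y = -5/3  [CF · BA = -52/9 ∩ 2·signedArea(CFD) = -44]
   → C = (1, -5/3)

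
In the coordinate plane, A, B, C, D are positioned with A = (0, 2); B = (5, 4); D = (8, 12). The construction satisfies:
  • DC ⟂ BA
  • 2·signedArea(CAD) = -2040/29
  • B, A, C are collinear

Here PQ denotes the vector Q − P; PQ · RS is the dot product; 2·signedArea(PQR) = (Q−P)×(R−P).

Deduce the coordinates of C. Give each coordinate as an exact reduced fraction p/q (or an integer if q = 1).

1. C_x = 300/29  [B, A, C are collinear ∩ DC ⟂ BA]
2. C_y = 178/29  [B, A, C are collinear ∩ DC ⟂ BA]
   → C = (300/29, 178/29)

C = (300/29, 178/29)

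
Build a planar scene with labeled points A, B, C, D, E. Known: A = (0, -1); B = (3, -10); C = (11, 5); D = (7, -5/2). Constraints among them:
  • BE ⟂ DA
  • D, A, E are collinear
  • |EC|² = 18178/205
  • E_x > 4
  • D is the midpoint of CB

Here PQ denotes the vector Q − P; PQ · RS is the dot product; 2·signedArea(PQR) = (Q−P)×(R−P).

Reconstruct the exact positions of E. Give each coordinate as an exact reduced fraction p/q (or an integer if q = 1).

1. E_x = 966/205  [D, A, E are collinear ∩ BE ⟂ DA]
2. E_y = -412/205  [D, A, E are collinear ∩ BE ⟂ DA]
   → E = (966/205, -412/205)

E = (966/205, -412/205)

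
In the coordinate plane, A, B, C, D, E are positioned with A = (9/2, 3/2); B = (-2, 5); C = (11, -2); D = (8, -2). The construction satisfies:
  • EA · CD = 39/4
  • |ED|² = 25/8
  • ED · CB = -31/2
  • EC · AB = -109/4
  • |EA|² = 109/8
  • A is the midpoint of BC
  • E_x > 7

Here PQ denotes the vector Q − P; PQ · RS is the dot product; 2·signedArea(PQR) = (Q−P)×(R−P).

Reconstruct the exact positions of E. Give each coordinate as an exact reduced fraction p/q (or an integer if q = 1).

E = (31/4, -1/4)

1. E_x = 31/4  [EC · AB = -109/4 ∩ EA · CD = 39/4]
2. E_y = -1/4  [EC · AB = -109/4 ∩ EA · CD = 39/4]
   → E = (31/4, -1/4)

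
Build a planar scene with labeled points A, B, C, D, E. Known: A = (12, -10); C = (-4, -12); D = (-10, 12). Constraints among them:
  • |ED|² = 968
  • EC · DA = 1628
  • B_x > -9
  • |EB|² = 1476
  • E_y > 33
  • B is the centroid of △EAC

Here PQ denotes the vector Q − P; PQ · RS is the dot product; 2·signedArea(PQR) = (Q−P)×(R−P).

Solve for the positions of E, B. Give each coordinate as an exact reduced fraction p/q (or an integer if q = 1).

1. E_x = -32  [line -22·x + 22·y + -1452 = 0 ∩ |ED|² = 968]
2. E_y = 34  [line -22·x + 22·y + -1452 = 0 ∩ |ED|² = 968]
   → E = (-32, 34)
3. B_x = -8  [B is the centroid of △EAC]
4. B_y = 4  [B is the centroid of △EAC]
   → B = (-8, 4)

B = (-8, 4)
E = (-32, 34)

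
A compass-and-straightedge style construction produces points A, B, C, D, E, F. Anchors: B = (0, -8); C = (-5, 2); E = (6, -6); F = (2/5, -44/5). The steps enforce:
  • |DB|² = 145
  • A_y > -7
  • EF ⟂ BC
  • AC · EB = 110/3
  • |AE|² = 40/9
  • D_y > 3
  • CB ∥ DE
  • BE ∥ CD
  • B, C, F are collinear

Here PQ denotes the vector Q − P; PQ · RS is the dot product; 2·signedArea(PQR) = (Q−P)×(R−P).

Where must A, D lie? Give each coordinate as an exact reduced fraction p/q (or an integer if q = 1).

1. A_x = 4  [line 6·x + 2·y + -32/3 = 0 ∩ |AE|² = 40/9]
2. A_y = -20/3  [line 6·x + 2·y + -32/3 = 0 ∩ |AE|² = 40/9]
   → A = (4, -20/3)
3. D_x = 1  [CB ∥ DE ∩ BE ∥ CD]
4. D_y = 4  [CB ∥ DE ∩ BE ∥ CD]
   → D = (1, 4)

A = (4, -20/3)
D = (1, 4)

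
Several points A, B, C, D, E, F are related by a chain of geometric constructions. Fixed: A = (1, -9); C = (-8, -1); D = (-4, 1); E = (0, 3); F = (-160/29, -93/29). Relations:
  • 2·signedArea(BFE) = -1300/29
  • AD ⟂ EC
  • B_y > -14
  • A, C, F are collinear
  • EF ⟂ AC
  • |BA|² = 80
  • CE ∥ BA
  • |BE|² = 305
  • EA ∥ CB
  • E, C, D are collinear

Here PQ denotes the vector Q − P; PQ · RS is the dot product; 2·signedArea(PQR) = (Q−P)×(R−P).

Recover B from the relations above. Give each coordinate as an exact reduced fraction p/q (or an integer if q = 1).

1. B_x = -7  [CE ∥ BA ∩ EA ∥ CB]
2. B_y = -13  [CE ∥ BA ∩ EA ∥ CB]
   → B = (-7, -13)

B = (-7, -13)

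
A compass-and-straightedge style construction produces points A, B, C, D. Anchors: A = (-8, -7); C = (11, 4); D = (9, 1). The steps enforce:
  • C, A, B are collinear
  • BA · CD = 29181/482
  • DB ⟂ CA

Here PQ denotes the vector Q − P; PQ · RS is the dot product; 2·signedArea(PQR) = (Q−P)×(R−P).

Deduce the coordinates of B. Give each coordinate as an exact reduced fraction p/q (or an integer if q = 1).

1. B_x = 3953/482  [C, A, B are collinear ∩ DB ⟂ CA]
2. B_y = 1147/482  [C, A, B are collinear ∩ DB ⟂ CA]
   → B = (3953/482, 1147/482)

B = (3953/482, 1147/482)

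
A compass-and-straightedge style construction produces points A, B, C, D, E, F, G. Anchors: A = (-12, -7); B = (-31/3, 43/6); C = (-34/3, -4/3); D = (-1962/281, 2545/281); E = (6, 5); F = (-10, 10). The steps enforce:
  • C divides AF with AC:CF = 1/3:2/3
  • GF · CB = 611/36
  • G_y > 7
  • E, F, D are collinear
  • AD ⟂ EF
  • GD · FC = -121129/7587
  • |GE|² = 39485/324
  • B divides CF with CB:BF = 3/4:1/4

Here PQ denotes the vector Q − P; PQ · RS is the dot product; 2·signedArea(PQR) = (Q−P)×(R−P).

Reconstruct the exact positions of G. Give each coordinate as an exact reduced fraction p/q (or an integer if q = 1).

1. G_x = -43/9  [line 4/3·x + 34/3·y + -2089/27 = 0 ∩ |GE|² = 39485/324]
2. G_y = 133/18  [line 4/3·x + 34/3·y + -2089/27 = 0 ∩ |GE|² = 39485/324]
   → G = (-43/9, 133/18)

G = (-43/9, 133/18)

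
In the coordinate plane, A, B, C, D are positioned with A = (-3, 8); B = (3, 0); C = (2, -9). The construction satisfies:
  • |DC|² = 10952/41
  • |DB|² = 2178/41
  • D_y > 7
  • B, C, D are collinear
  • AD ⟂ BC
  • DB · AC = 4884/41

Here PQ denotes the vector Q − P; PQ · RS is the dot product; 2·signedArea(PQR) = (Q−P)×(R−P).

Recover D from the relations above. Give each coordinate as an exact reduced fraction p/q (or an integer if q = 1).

1. D_x = 156/41  [B, C, D are collinear ∩ AD ⟂ BC]
2. D_y = 297/41  [B, C, D are collinear ∩ AD ⟂ BC]
   → D = (156/41, 297/41)

D = (156/41, 297/41)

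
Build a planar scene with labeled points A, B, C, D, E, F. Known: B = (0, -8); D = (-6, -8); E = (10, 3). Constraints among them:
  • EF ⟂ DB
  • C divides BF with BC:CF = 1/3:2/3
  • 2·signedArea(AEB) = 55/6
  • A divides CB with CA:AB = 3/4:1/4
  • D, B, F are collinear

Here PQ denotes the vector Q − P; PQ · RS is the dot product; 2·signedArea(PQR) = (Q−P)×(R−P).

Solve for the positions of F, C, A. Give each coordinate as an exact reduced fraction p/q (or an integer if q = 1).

1. F_x = 10  [D, B, F are collinear ∩ EF ⟂ DB]
2. F_y = -8  [D, B, F are collinear ∩ EF ⟂ DB]
   → F = (10, -8)
3. C_x = 10/3  [C divides BF with BC:CF = 1/3:2/3]
4. C_y = -8  [C divides BF with BC:CF = 1/3:2/3]
   → C = (10/3, -8)
5. A_x = 5/6  [A divides CB with CA:AB = 3/4:1/4]
6. A_y = -8  [A divides CB with CA:AB = 3/4:1/4]
   → A = (5/6, -8)

A = (5/6, -8)
C = (10/3, -8)
F = (10, -8)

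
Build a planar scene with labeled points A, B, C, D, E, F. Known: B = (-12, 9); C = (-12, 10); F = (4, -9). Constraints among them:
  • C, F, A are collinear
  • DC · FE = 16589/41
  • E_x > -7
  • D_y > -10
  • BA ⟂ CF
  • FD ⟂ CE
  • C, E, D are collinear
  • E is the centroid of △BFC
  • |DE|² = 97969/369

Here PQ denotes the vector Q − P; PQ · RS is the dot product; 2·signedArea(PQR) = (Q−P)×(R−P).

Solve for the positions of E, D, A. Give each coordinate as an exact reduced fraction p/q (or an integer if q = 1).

1. E_x = -20/3  [E is the centroid of △BFC]
2. E_y = 10/3  [E is the centroid of △BFC]
   → E = (-20/3, 10/3)
3. D_x = 144/41  [C, E, D are collinear ∩ FD ⟂ CE]
4. D_y = -385/41  [C, E, D are collinear ∩ FD ⟂ CE]
   → D = (144/41, -385/41)
5. A_x = -7100/617  [C, F, A are collinear ∩ BA ⟂ CF]
6. A_y = 5809/617  [C, F, A are collinear ∩ BA ⟂ CF]
   → A = (-7100/617, 5809/617)

A = (-7100/617, 5809/617)
D = (144/41, -385/41)
E = (-20/3, 10/3)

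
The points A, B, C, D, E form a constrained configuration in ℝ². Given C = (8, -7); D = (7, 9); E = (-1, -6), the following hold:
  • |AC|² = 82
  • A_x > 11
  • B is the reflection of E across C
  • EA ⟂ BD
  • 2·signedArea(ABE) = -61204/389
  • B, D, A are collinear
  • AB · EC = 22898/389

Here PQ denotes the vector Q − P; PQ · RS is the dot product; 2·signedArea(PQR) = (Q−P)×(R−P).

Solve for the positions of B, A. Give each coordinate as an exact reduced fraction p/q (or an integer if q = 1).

A = (4473/389, 526/389)
B = (17, -8)

1. B_x = 17  [B is the reflection of E across C]
2. B_y = -8  [B is the reflection of E across C]
   → B = (17, -8)
3. A_x = 4473/389  [B, D, A are collinear ∩ EA ⟂ BD]
4. A_y = 526/389  [B, D, A are collinear ∩ EA ⟂ BD]
   → A = (4473/389, 526/389)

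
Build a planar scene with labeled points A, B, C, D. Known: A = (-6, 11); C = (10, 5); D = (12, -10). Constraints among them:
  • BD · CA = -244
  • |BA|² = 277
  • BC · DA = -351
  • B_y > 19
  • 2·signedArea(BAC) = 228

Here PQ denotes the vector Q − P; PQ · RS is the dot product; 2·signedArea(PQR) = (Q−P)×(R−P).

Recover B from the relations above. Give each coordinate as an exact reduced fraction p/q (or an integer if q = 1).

1. B_x = 8  [2·signedArea(BAC) = 228 ∩ BC · DA = -351]
2. B_y = 20  [2·signedArea(BAC) = 228 ∩ BC · DA = -351]
   → B = (8, 20)

B = (8, 20)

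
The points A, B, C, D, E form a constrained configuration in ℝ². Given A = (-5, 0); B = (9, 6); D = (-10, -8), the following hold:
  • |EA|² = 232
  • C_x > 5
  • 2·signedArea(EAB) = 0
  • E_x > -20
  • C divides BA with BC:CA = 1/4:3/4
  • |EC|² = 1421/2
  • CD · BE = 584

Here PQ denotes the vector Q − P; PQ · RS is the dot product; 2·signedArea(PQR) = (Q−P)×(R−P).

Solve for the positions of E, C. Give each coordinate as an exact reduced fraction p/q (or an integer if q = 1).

1. C_x = 11/2  [C divides BA with BC:CA = 1/4:3/4]
2. C_y = 9/2  [C divides BA with BC:CA = 1/4:3/4]
   → C = (11/2, 9/2)
3. E_x = -19  [2·signedArea(EAB) = 0 ∩ CD · BE = 584]
4. E_y = -6  [2·signedArea(EAB) = 0 ∩ CD · BE = 584]
   → E = (-19, -6)

C = (11/2, 9/2)
E = (-19, -6)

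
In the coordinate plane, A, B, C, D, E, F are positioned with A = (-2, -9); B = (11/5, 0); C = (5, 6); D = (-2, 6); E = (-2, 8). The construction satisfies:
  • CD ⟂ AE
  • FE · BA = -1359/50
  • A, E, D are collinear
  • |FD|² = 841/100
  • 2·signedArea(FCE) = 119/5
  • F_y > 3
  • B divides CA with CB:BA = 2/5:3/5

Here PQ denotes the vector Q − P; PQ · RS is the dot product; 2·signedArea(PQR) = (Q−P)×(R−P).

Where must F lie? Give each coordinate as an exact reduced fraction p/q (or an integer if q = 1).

1. F_x = 1/10  [2·signedArea(FCE) = 119/5 ∩ FE · BA = -1359/50]
2. F_y = 4  [2·signedArea(FCE) = 119/5 ∩ FE · BA = -1359/50]
   → F = (1/10, 4)

F = (1/10, 4)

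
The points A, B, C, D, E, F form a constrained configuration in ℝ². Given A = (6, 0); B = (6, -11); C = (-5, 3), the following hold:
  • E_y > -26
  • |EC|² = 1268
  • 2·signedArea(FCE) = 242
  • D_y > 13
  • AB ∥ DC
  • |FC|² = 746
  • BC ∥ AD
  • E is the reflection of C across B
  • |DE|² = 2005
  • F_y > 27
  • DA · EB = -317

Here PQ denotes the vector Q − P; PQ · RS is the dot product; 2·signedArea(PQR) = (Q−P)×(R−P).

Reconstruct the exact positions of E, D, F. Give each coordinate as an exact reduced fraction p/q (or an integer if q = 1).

1. E_x = 17  [E is the reflection of C across B]
2. E_y = -25  [E is the reflection of C across B]
   → E = (17, -25)
3. D_x = -5  [AB ∥ DC ∩ BC ∥ AD]
4. D_y = 14  [AB ∥ DC ∩ BC ∥ AD]
   → D = (-5, 14)
5. F_x = -16  [line 28·x + 22·y + -168 = 0 ∩ |FC|² = 746]
6. F_y = 28  [line 28·x + 22·y + -168 = 0 ∩ |FC|² = 746]
   → F = (-16, 28)

D = (-5, 14)
E = (17, -25)
F = (-16, 28)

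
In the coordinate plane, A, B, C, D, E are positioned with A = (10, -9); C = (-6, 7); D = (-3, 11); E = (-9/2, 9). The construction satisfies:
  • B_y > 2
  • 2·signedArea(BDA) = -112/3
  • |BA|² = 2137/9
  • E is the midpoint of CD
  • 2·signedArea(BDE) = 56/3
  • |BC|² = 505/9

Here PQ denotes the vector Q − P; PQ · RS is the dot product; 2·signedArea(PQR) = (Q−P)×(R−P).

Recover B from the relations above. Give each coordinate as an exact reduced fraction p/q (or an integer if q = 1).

1. B_x = 1/3  [2·signedArea(BDE) = 56/3 ∩ 2·signedArea(BDA) = -112/3]
2. B_y = 3  [2·signedArea(BDE) = 56/3 ∩ 2·signedArea(BDA) = -112/3]
   → B = (1/3, 3)

B = (1/3, 3)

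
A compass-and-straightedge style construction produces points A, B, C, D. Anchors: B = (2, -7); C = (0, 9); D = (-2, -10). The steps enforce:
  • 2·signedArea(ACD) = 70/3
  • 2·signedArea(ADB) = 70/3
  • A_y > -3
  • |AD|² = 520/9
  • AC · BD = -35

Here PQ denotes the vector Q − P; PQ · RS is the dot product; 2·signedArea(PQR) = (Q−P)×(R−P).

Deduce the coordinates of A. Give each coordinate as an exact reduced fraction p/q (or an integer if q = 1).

A = (0, -8/3)

1. A_x = 0  [2·signedArea(ADB) = 70/3 ∩ 2·signedArea(ACD) = 70/3]
2. A_y = -8/3  [2·signedArea(ADB) = 70/3 ∩ 2·signedArea(ACD) = 70/3]
   → A = (0, -8/3)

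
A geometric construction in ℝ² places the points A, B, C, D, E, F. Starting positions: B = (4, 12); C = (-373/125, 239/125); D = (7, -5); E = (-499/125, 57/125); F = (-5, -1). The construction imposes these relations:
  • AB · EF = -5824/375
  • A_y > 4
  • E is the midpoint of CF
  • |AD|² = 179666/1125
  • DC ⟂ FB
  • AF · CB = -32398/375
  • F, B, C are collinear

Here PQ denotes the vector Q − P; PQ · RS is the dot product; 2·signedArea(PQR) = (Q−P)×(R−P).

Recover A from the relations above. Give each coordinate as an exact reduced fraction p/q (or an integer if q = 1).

A = (-124/125, 1796/375)

1. A_x = -124/125  [line -873/125·x + -1261/125·y + 3104/75 = 0 ∩ |AD|² = 179666/1125]
2. A_y = 1796/375  [line -873/125·x + -1261/125·y + 3104/75 = 0 ∩ |AD|² = 179666/1125]
   → A = (-124/125, 1796/375)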